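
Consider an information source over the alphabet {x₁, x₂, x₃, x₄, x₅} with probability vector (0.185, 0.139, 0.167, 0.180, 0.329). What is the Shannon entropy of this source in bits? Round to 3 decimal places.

H = −Σ pᵢ log₂ pᵢ.
−0.185·log₂(0.185) = 0.4504
−0.139·log₂(0.139) = 0.3957
−0.167·log₂(0.167) = 0.4312
−0.180·log₂(0.180) = 0.4453
−0.329·log₂(0.329) = 0.5277
Sum ≈ 2.2503 → 2.250 bits.

2.250 bits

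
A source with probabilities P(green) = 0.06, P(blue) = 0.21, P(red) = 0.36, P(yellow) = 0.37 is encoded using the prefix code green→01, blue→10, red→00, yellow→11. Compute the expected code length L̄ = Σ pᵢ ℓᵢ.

2 bits/symbol

L̄ = Σ pᵢ·ℓᵢ = 0.06·2 + 0.21·2 + 0.36·2 + 0.37·2 = 2 bits/symbol.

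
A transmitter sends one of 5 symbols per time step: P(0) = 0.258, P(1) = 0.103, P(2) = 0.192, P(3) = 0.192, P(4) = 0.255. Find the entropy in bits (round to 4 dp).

2.2590 bits

H = −Σ pᵢ log₂ pᵢ.
−0.258·log₂(0.258) = 0.5043
−0.103·log₂(0.103) = 0.3378
−0.192·log₂(0.192) = 0.4571
−0.192·log₂(0.192) = 0.4571
−0.255·log₂(0.255) = 0.5027
Sum ≈ 2.2590 → 2.2590 bits.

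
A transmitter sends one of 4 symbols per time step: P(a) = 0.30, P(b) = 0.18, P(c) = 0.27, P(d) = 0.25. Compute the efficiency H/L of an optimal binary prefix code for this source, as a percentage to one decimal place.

Entropy H = −Σ p log₂ p ≈ 1.9764 bits.
Huffman merges: 9/50+1/4→43/100; 27/100+3/10→57/100; 43/100+57/100→1. L = 2 ≈ 2.0000.
Efficiency = H/L = 1.9764/2.0000 = 98.8%.

98.8%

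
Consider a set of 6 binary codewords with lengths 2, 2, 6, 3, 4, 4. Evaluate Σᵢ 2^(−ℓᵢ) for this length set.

0.765625

With common denominator 2^6 = 64: Σ 2^(−ℓᵢ) = 16/64 + 16/64 + 1/64 + 8/64 + 4/64 + 4/64 = 49/64 = 0.765625.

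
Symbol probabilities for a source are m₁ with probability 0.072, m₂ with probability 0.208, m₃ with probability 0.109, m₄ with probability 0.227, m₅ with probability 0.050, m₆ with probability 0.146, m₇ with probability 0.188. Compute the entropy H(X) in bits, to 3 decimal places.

2.653 bits

H = −Σ pᵢ log₂ pᵢ.
−0.072·log₂(0.072) = 0.2733
−0.208·log₂(0.208) = 0.4712
−0.109·log₂(0.109) = 0.3485
−0.227·log₂(0.227) = 0.4856
−0.050·log₂(0.050) = 0.2161
−0.146·log₂(0.146) = 0.4053
−0.188·log₂(0.188) = 0.4533
Sum ≈ 2.6533 → 2.653 bits.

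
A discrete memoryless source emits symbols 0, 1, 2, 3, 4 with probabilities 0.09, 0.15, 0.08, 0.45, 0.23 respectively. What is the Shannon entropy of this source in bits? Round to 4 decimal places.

2.0208 bits

H = −Σ pᵢ log₂ pᵢ.
−0.09·log₂(0.09) = 0.3127
−0.15·log₂(0.15) = 0.4105
−0.08·log₂(0.08) = 0.2915
−0.45·log₂(0.45) = 0.5184
−0.23·log₂(0.23) = 0.4877
Sum ≈ 2.0208 → 2.0208 bits.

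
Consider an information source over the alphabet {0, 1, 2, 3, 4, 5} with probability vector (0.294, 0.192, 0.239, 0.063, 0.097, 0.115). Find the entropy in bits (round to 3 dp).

H = −Σ pᵢ log₂ pᵢ.
−0.294·log₂(0.294) = 0.5192
−0.192·log₂(0.192) = 0.4571
−0.239·log₂(0.239) = 0.4935
−0.063·log₂(0.063) = 0.2513
−0.097·log₂(0.097) = 0.3265
−0.115·log₂(0.115) = 0.3588
Sum ≈ 2.4065 → 2.406 bits.

2.406 bits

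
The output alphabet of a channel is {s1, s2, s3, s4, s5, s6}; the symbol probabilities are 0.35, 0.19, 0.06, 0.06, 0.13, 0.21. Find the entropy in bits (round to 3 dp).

2.328 bits

H = −Σ pᵢ log₂ pᵢ.
−0.35·log₂(0.35) = 0.5301
−0.19·log₂(0.19) = 0.4552
−0.06·log₂(0.06) = 0.2435
−0.06·log₂(0.06) = 0.2435
−0.13·log₂(0.13) = 0.3826
−0.21·log₂(0.21) = 0.4728
Sum ≈ 2.3279 → 2.328 bits.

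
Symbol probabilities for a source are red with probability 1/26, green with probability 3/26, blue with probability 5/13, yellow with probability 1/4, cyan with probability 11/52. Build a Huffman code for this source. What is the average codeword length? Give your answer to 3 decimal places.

Repeatedly combine the two least-probable nodes; the expected code length is the sum of the merged weights.
merge 1/26 + 3/26 → 2/13
merge 2/13 + 11/52 → 19/52
merge 1/4 + 19/52 → 8/13
merge 5/13 + 8/13 → 1
L = 2/13 + 19/52 + 8/13 + 1 = 111/52 ≈ 2.135 bits/symbol.

2.135 bits/symbol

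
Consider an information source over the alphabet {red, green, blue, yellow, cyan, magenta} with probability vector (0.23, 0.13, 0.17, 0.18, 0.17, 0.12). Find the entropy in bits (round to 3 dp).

2.552 bits

H = −Σ pᵢ log₂ pᵢ.
−0.23·log₂(0.23) = 0.4877
−0.13·log₂(0.13) = 0.3826
−0.17·log₂(0.17) = 0.4346
−0.18·log₂(0.18) = 0.4453
−0.17·log₂(0.17) = 0.4346
−0.12·log₂(0.12) = 0.3671
Sum ≈ 2.5519 → 2.552 bits.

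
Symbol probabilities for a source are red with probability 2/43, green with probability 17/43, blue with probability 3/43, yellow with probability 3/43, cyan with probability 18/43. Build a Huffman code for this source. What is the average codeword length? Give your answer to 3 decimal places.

Repeatedly combine the two least-probable nodes; the expected code length is the sum of the merged weights.
merge 2/43 + 3/43 → 5/43
merge 3/43 + 5/43 → 8/43
merge 8/43 + 17/43 → 25/43
merge 18/43 + 25/43 → 1
L = 5/43 + 8/43 + 25/43 + 1 = 81/43 ≈ 1.884 bits/symbol.

1.884 bits/symbol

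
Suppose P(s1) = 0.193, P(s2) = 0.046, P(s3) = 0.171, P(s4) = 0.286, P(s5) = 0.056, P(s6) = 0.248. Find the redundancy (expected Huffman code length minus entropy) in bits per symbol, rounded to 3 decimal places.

Entropy H = −Σ p log₂ p ≈ 2.3463 bits.
Huffman merges: 23/500+7/125→51/500; 51/500+171/1000→273/1000; 193/1000+31/125→441/1000; 273/1000+143/500→559/1000; 441/1000+559/1000→1. L = 19/8 ≈ 2.3750.
L − H = 2.3750 − 2.3463 = 0.029 bits.

0.029 bits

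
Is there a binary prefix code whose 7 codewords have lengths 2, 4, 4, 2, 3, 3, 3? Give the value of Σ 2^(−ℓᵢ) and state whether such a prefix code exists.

1; yes

With common denominator 2^4 = 16: Σ 2^(−ℓᵢ) = 4/16 + 1/16 + 1/16 + 4/16 + 2/16 + 2/16 + 2/16 = 16/16 = 1.
Kraft's inequality requires Σ ≤ 1; here Σ = 1 ≤ 1, so such a prefix code exists.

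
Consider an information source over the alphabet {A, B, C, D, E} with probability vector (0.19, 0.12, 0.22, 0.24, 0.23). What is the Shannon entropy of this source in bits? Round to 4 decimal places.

H = −Σ pᵢ log₂ pᵢ.
−0.19·log₂(0.19) = 0.4552
−0.12·log₂(0.12) = 0.3671
−0.22·log₂(0.22) = 0.4806
−0.24·log₂(0.24) = 0.4941
−0.23·log₂(0.23) = 0.4877
Sum ≈ 2.2847 → 2.2847 bits.

2.2847 bits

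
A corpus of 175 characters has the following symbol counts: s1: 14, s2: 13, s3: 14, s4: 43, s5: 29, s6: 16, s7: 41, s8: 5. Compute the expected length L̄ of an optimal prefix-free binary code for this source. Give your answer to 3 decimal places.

Probabilities are the counts divided by 175.
Repeatedly combine the two least-probable nodes; the expected code length is the sum of the merged weights.
merge 1/35 + 13/175 → 18/175
merge 2/25 + 2/25 → 4/25
merge 16/175 + 18/175 → 34/175
merge 4/25 + 29/175 → 57/175
merge 34/175 + 41/175 → 3/7
merge 43/175 + 57/175 → 4/7
merge 3/7 + 4/7 → 1
L = 18/175 + 4/25 + 34/175 + 57/175 + 3/7 + 4/7 + 1 = 487/175 ≈ 2.783 bits/symbol.

2.783 bits/symbol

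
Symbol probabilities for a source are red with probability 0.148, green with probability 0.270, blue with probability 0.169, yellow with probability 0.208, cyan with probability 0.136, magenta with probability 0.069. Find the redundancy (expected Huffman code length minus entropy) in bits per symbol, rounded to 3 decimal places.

0.042 bits

Entropy H = −Σ p log₂ p ≈ 2.4802 bits.
Huffman merges: 69/1000+17/125→41/200; 37/250+169/1000→317/1000; 41/200+26/125→413/1000; 27/100+317/1000→587/1000; 413/1000+587/1000→1. L = 1261/500 ≈ 2.5220.
L − H = 2.5220 − 2.4802 = 0.042 bits.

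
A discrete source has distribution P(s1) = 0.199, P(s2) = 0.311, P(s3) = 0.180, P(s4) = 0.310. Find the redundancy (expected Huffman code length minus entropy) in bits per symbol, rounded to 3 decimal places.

0.043 bits

Entropy H = −Σ p log₂ p ≈ 1.9566 bits.
Huffman merges: 9/50+199/1000→379/1000; 31/100+311/1000→621/1000; 379/1000+621/1000→1. L = 2 ≈ 2.0000.
L − H = 2.0000 − 1.9566 = 0.043 bits.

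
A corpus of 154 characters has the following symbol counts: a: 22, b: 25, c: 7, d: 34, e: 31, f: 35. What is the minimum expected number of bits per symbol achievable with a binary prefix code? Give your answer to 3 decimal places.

2.539 bits/symbol

Probabilities are the counts divided by 154.
Repeatedly combine the two least-probable nodes; the expected code length is the sum of the merged weights.
merge 1/22 + 1/7 → 29/154
merge 25/154 + 29/154 → 27/77
merge 31/154 + 17/77 → 65/154
merge 5/22 + 27/77 → 89/154
merge 65/154 + 89/154 → 1
L = 29/154 + 27/77 + 65/154 + 89/154 + 1 = 391/154 ≈ 2.539 bits/symbol.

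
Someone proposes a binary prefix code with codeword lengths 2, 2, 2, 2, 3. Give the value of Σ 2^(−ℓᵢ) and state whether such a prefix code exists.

1.125; no

With common denominator 2^3 = 8: Σ 2^(−ℓᵢ) = 2/8 + 2/8 + 2/8 + 2/8 + 1/8 = 9/8 = 1.125.
Kraft's inequality requires Σ ≤ 1; here Σ = 1.125 > 1, so no such prefix code exists.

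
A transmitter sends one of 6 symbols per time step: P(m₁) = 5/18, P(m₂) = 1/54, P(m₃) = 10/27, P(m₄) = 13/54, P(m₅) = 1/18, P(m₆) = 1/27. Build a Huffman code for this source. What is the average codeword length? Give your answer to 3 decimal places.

2.148 bits/symbol

Repeatedly combine the two least-probable nodes; the expected code length is the sum of the merged weights.
merge 1/54 + 1/27 → 1/18
merge 1/18 + 1/18 → 1/9
merge 1/9 + 13/54 → 19/54
merge 5/18 + 19/54 → 17/27
merge 10/27 + 17/27 → 1
L = 1/18 + 1/9 + 19/54 + 17/27 + 1 = 58/27 ≈ 2.148 bits/symbol.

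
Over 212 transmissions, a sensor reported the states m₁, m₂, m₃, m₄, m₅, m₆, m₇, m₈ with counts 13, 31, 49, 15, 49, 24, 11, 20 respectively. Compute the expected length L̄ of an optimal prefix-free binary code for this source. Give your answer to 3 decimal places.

Probabilities are the counts divided by 212.
Repeatedly combine the two least-probable nodes; the expected code length is the sum of the merged weights.
merge 11/212 + 13/212 → 6/53
merge 15/212 + 5/53 → 35/212
merge 6/53 + 6/53 → 12/53
merge 31/212 + 35/212 → 33/106
merge 12/53 + 49/212 → 97/212
merge 49/212 + 33/106 → 115/212
merge 97/212 + 115/212 → 1
L = 6/53 + 35/212 + 12/53 + 33/106 + 97/212 + 115/212 + 1 = 597/212 ≈ 2.816 bits/symbol.

2.816 bits/symbol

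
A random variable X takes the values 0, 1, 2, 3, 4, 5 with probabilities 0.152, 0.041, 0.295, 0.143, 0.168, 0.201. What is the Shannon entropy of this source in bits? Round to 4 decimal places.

H = −Σ pᵢ log₂ pᵢ.
−0.152·log₂(0.152) = 0.4131
−0.041·log₂(0.041) = 0.1889
−0.295·log₂(0.295) = 0.5196
−0.143·log₂(0.143) = 0.4012
−0.168·log₂(0.168) = 0.4323
−0.201·log₂(0.201) = 0.4653
Sum ≈ 2.4205 → 2.4205 bits.

2.4205 bits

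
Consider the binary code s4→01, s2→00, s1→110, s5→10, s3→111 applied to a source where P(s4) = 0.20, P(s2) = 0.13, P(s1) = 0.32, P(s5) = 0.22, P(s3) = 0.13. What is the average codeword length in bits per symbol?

2.45 bits/symbol

L̄ = Σ pᵢ·ℓᵢ = 0.20·2 + 0.13·2 + 0.32·3 + 0.22·2 + 0.13·3 = 2.45 bits/symbol.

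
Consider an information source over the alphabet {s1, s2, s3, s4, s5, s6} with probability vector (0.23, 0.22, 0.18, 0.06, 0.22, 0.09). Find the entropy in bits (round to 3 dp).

2.450 bits

H = −Σ pᵢ log₂ pᵢ.
−0.23·log₂(0.23) = 0.4877
−0.22·log₂(0.22) = 0.4806
−0.18·log₂(0.18) = 0.4453
−0.06·log₂(0.06) = 0.2435
−0.22·log₂(0.22) = 0.4806
−0.09·log₂(0.09) = 0.3127
Sum ≈ 2.4503 → 2.450 bits.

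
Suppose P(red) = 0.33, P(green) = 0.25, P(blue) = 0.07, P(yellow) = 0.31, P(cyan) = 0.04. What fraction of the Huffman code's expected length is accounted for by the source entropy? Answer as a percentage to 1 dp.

Entropy H = −Σ p log₂ p ≈ 2.0059 bits.
Huffman merges: 1/25+7/100→11/100; 11/100+1/4→9/25; 31/100+33/100→16/25; 9/25+16/25→1. L = 211/100 ≈ 2.1100.
Efficiency = H/L = 2.0059/2.1100 = 95.1%.

95.1%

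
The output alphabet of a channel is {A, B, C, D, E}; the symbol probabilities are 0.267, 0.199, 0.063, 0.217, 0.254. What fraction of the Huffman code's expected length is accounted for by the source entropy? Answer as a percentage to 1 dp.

97.4%

Entropy H = −Σ p log₂ p ≈ 2.2039 bits.
Huffman merges: 63/1000+199/1000→131/500; 217/1000+127/500→471/1000; 131/500+267/1000→529/1000; 471/1000+529/1000→1. L = 1131/500 ≈ 2.2620.
Efficiency = H/L = 2.2039/2.2620 = 97.4%.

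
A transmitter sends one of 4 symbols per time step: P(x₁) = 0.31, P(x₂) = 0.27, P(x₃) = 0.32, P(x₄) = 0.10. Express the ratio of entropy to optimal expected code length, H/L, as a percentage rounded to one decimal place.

94.6%

Entropy H = −Σ p log₂ p ≈ 1.8920 bits.
Huffman merges: 1/10+27/100→37/100; 31/100+8/25→63/100; 37/100+63/100→1. L = 2 ≈ 2.0000.
Efficiency = H/L = 1.8920/2.0000 = 94.6%.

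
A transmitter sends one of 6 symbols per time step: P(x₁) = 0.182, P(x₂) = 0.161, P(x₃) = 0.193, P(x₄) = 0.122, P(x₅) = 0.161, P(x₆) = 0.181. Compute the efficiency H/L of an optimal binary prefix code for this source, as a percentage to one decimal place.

Entropy H = −Σ p log₂ p ≈ 2.5704 bits.
Huffman merges: 61/500+161/1000→283/1000; 161/1000+181/1000→171/500; 91/500+193/1000→3/8; 283/1000+171/500→5/8; 3/8+5/8→1. L = 21/8 ≈ 2.6250.
Efficiency = H/L = 2.5704/2.6250 = 97.9%.

97.9%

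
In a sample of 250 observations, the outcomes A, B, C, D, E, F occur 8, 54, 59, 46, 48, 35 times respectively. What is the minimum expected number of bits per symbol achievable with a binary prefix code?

Probabilities are the counts divided by 250.
Repeatedly combine the two least-probable nodes; the expected code length is the sum of the merged weights.
merge 4/125 + 7/50 → 43/250
merge 43/250 + 23/125 → 89/250
merge 24/125 + 27/125 → 51/125
merge 59/250 + 89/250 → 74/125
merge 51/125 + 74/125 → 1
L = 43/250 + 89/250 + 51/125 + 74/125 + 1 = 316/125 = 2.528 bits/symbol.

2.528 bits/symbol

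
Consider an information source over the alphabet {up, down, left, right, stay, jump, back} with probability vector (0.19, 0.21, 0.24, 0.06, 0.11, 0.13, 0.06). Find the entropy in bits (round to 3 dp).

2.642 bits

H = −Σ pᵢ log₂ pᵢ.
−0.19·log₂(0.19) = 0.4552
−0.21·log₂(0.21) = 0.4728
−0.24·log₂(0.24) = 0.4941
−0.06·log₂(0.06) = 0.2435
−0.11·log₂(0.11) = 0.3503
−0.13·log₂(0.13) = 0.3826
−0.06·log₂(0.06) = 0.2435
Sum ≈ 2.6422 → 2.642 bits.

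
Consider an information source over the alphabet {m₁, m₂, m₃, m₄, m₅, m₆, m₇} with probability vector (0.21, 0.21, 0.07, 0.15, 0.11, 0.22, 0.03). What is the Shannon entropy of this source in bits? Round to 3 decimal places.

2.607 bits

H = −Σ pᵢ log₂ pᵢ.
−0.21·log₂(0.21) = 0.4728
−0.21·log₂(0.21) = 0.4728
−0.07·log₂(0.07) = 0.2686
−0.15·log₂(0.15) = 0.4105
−0.11·log₂(0.11) = 0.3503
−0.22·log₂(0.22) = 0.4806
−0.03·log₂(0.03) = 0.1518
Sum ≈ 2.6074 → 2.607 bits.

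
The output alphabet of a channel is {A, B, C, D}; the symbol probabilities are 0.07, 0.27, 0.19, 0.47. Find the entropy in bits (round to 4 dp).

H = −Σ pᵢ log₂ pᵢ.
−0.07·log₂(0.07) = 0.2686
−0.27·log₂(0.27) = 0.5100
−0.19·log₂(0.19) = 0.4552
−0.47·log₂(0.47) = 0.5120
Sum ≈ 1.7458 → 1.7458 bits.

1.7458 bits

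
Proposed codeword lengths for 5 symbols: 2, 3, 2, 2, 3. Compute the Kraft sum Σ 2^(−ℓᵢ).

With common denominator 2^3 = 8: Σ 2^(−ℓᵢ) = 2/8 + 1/8 + 2/8 + 2/8 + 1/8 = 8/8 = 1.

1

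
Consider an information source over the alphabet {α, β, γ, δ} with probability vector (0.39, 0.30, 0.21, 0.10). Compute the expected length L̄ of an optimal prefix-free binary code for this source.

1.92 bits/symbol

Repeatedly combine the two least-probable nodes; the expected code length is the sum of the merged weights.
merge 1/10 + 21/100 → 31/100
merge 3/10 + 31/100 → 61/100
merge 39/100 + 61/100 → 1
L = 31/100 + 61/100 + 1 = 48/25 = 1.92 bits/symbol.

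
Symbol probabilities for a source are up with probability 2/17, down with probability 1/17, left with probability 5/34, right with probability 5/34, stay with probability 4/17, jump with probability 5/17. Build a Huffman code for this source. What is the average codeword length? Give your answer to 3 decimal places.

Repeatedly combine the two least-probable nodes; the expected code length is the sum of the merged weights.
merge 1/17 + 2/17 → 3/17
merge 5/34 + 5/34 → 5/17
merge 3/17 + 4/17 → 7/17
merge 5/17 + 5/17 → 10/17
merge 7/17 + 10/17 → 1
L = 3/17 + 5/17 + 7/17 + 10/17 + 1 = 42/17 ≈ 2.471 bits/symbol.

2.471 bits/symbol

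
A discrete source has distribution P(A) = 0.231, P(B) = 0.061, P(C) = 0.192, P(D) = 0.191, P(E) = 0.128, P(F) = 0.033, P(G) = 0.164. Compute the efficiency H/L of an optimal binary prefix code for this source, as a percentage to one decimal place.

Entropy H = −Σ p log₂ p ≈ 2.6176 bits.
Huffman merges: 33/1000+61/1000→47/500; 47/500+16/125→111/500; 41/250+191/1000→71/200; 24/125+111/500→207/500; 231/1000+71/200→293/500; 207/500+293/500→1. L = 2671/1000 ≈ 2.6710.
Efficiency = H/L = 2.6176/2.6710 = 98.0%.

98.0%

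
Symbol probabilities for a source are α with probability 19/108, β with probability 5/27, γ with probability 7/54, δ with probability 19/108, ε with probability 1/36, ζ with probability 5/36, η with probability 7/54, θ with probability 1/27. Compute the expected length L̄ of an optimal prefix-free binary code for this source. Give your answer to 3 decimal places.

Repeatedly combine the two least-probable nodes; the expected code length is the sum of the merged weights.
merge 1/36 + 1/27 → 7/108
merge 7/108 + 7/54 → 7/36
merge 7/54 + 5/36 → 29/108
merge 19/108 + 19/108 → 19/54
merge 5/27 + 7/36 → 41/108
merge 29/108 + 19/54 → 67/108
merge 41/108 + 67/108 → 1
L = 7/108 + 7/36 + 29/108 + 19/54 + 41/108 + 67/108 + 1 = 311/108 ≈ 2.880 bits/symbol.

2.880 bits/symbol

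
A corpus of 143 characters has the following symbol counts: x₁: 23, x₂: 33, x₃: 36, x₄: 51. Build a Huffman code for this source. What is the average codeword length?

2 bits/symbol

Probabilities are the counts divided by 143.
Repeatedly combine the two least-probable nodes; the expected code length is the sum of the merged weights.
merge 23/143 + 3/13 → 56/143
merge 36/143 + 51/143 → 87/143
merge 56/143 + 87/143 → 1
L = 56/143 + 87/143 + 1 = 2 bits/symbol.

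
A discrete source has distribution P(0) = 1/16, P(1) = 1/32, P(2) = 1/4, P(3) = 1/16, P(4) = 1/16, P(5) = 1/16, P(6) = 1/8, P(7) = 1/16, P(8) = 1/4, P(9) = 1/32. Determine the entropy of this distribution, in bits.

Each probability is a power of 1/2, so log₂(1/p) is an integer.
H = Σ p·log₂(1/p) = 1/16·4 + 1/32·5 + 1/4·2 + 1/16·4 + 1/16·4 + 1/16·4 + 1/8·3 + 1/16·4 + 1/4·2 + 1/32·5 = 2.9375 bits.

2.9375 bits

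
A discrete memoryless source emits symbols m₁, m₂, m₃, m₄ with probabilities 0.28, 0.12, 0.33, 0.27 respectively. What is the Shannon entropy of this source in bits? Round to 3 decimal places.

1.919 bits

H = −Σ pᵢ log₂ pᵢ.
−0.28·log₂(0.28) = 0.5142
−0.12·log₂(0.12) = 0.3671
−0.33·log₂(0.33) = 0.5278
−0.27·log₂(0.27) = 0.5100
Sum ≈ 1.9191 → 1.919 bits.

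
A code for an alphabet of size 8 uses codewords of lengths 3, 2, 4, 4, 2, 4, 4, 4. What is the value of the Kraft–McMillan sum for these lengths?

With common denominator 2^4 = 16: Σ 2^(−ℓᵢ) = 2/16 + 4/16 + 1/16 + 1/16 + 4/16 + 1/16 + 1/16 + 1/16 = 15/16 = 0.9375.

0.9375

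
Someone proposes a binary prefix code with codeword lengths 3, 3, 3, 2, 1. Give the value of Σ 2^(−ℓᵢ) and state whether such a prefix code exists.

1.125; no

With common denominator 2^3 = 8: Σ 2^(−ℓᵢ) = 1/8 + 1/8 + 1/8 + 2/8 + 4/8 = 9/8 = 1.125.
Kraft's inequality requires Σ ≤ 1; here Σ = 1.125 > 1, so no such prefix code exists.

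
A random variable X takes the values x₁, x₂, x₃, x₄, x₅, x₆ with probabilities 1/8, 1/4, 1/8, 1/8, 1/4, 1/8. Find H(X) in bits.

Each probability is a power of 1/2, so log₂(1/p) is an integer.
H = Σ p·log₂(1/p) = 1/8·3 + 1/4·2 + 1/8·3 + 1/8·3 + 1/4·2 + 1/8·3 = 2.5 bits.

2.5 bits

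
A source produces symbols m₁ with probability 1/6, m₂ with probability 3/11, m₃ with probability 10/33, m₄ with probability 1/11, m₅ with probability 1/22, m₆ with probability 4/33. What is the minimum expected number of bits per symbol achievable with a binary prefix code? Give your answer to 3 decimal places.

Repeatedly combine the two least-probable nodes; the expected code length is the sum of the merged weights.
merge 1/22 + 1/11 → 3/22
merge 4/33 + 3/22 → 17/66
merge 1/6 + 17/66 → 14/33
merge 3/11 + 10/33 → 19/33
merge 14/33 + 19/33 → 1
L = 3/22 + 17/66 + 14/33 + 19/33 + 1 = 79/33 ≈ 2.394 bits/symbol.

2.394 bits/symbol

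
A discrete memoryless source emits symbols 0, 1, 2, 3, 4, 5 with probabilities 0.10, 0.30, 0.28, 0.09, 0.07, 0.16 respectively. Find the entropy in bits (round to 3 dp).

2.372 bits

H = −Σ pᵢ log₂ pᵢ.
−0.10·log₂(0.10) = 0.3322
−0.30·log₂(0.30) = 0.5211
−0.28·log₂(0.28) = 0.5142
−0.09·log₂(0.09) = 0.3127
−0.07·log₂(0.07) = 0.2686
−0.16·log₂(0.16) = 0.4230
Sum ≈ 2.3717 → 2.372 bits.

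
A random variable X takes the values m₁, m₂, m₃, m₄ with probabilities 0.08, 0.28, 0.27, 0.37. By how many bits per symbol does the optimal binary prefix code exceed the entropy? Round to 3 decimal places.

Entropy H = −Σ p log₂ p ≈ 1.8465 bits.
Huffman merges: 2/25+27/100→7/20; 7/25+7/20→63/100; 37/100+63/100→1. L = 99/50 ≈ 1.9800.
L − H = 1.9800 − 1.8465 = 0.134 bits.

0.134 bits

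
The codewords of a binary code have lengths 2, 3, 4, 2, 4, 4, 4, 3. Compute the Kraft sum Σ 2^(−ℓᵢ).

1

With common denominator 2^4 = 16: Σ 2^(−ℓᵢ) = 4/16 + 2/16 + 1/16 + 4/16 + 1/16 + 1/16 + 1/16 + 2/16 = 16/16 = 1.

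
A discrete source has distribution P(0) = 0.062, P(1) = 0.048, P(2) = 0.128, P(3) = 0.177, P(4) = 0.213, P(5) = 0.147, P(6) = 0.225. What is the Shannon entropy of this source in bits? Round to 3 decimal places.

2.647 bits

H = −Σ pᵢ log₂ pᵢ.
−0.062·log₂(0.062) = 0.2487
−0.048·log₂(0.048) = 0.2103
−0.128·log₂(0.128) = 0.3796
−0.177·log₂(0.177) = 0.4422
−0.213·log₂(0.213) = 0.4752
−0.147·log₂(0.147) = 0.4066
−0.225·log₂(0.225) = 0.4842
Sum ≈ 2.6468 → 2.647 bits.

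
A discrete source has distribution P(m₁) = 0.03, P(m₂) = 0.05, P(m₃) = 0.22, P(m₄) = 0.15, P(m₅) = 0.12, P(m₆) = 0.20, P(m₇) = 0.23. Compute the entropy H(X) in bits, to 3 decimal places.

H = −Σ pᵢ log₂ pᵢ.
−0.03·log₂(0.03) = 0.1518
−0.05·log₂(0.05) = 0.2161
−0.22·log₂(0.22) = 0.4806
−0.15·log₂(0.15) = 0.4105
−0.12·log₂(0.12) = 0.3671
−0.20·log₂(0.20) = 0.4644
−0.23·log₂(0.23) = 0.4877
Sum ≈ 2.5781 → 2.578 bits.

2.578 bits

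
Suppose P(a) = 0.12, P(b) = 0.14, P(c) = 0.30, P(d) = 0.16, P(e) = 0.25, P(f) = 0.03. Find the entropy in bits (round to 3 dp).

2.360 bits

H = −Σ pᵢ log₂ pᵢ.
−0.12·log₂(0.12) = 0.3671
−0.14·log₂(0.14) = 0.3971
−0.30·log₂(0.30) = 0.5211
−0.16·log₂(0.16) = 0.4230
−0.25·log₂(0.25) = 0.5000
−0.03·log₂(0.03) = 0.1518
Sum ≈ 2.3601 → 2.360 bits.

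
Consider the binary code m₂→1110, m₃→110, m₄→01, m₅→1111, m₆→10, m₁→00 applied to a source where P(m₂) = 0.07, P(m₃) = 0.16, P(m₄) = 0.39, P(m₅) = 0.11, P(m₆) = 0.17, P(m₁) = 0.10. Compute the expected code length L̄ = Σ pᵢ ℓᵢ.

2.52 bits/symbol

L̄ = Σ pᵢ·ℓᵢ = 0.07·4 + 0.16·3 + 0.39·2 + 0.11·4 + 0.17·2 + 0.10·2 = 2.52 bits/symbol.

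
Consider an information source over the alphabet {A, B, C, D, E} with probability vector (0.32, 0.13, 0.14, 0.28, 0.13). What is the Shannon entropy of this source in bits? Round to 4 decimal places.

H = −Σ pᵢ log₂ pᵢ.
−0.32·log₂(0.32) = 0.5260
−0.13·log₂(0.13) = 0.3826
−0.14·log₂(0.14) = 0.3971
−0.28·log₂(0.28) = 0.5142
−0.13·log₂(0.13) = 0.3826
Sum ≈ 2.2027 → 2.2027 bits.

2.2027 bits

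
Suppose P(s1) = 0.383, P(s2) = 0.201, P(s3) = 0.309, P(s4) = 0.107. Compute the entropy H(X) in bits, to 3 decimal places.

1.864 bits

H = −Σ pᵢ log₂ pᵢ.
−0.383·log₂(0.383) = 0.5303
−0.201·log₂(0.201) = 0.4653
−0.309·log₂(0.309) = 0.5235
−0.107·log₂(0.107) = 0.3450
Sum ≈ 1.8641 → 1.864 bits.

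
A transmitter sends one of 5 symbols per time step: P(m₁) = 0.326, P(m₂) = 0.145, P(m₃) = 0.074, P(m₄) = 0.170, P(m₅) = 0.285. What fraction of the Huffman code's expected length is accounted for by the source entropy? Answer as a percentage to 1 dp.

97.3%

Entropy H = −Σ p log₂ p ≈ 2.1598 bits.
Huffman merges: 37/500+29/200→219/1000; 17/100+219/1000→389/1000; 57/200+163/500→611/1000; 389/1000+611/1000→1. L = 2219/1000 ≈ 2.2190.
Efficiency = H/L = 2.1598/2.2190 = 97.3%.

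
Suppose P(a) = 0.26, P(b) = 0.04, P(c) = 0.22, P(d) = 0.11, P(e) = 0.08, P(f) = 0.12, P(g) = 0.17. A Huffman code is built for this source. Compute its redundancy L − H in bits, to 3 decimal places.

0.025 bits

Entropy H = −Σ p log₂ p ≈ 2.6151 bits.
Huffman merges: 1/25+2/25→3/25; 11/100+3/25→23/100; 3/25+17/100→29/100; 11/50+23/100→9/20; 13/50+29/100→11/20; 9/20+11/20→1. L = 66/25 ≈ 2.6400.
L − H = 2.6400 − 2.6151 = 0.025 bits.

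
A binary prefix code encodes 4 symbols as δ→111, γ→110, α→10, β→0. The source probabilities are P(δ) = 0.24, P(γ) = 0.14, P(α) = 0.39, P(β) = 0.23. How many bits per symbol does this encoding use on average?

L̄ = Σ pᵢ·ℓᵢ = 0.24·3 + 0.14·3 + 0.39·2 + 0.23·1 = 2.15 bits/symbol.

2.15 bits/symbol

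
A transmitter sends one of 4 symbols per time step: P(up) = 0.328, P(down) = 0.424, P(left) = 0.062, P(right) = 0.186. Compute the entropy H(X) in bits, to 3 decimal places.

1.752 bits

H = −Σ pᵢ log₂ pᵢ.
−0.328·log₂(0.328) = 0.5275
−0.424·log₂(0.424) = 0.5249
−0.062·log₂(0.062) = 0.2487
−0.186·log₂(0.186) = 0.4514
Sum ≈ 1.7524 → 1.752 bits.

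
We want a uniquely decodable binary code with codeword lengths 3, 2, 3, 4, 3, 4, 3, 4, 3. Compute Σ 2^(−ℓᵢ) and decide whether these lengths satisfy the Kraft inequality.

1.0625; no

With common denominator 2^4 = 16: Σ 2^(−ℓᵢ) = 2/16 + 4/16 + 2/16 + 1/16 + 2/16 + 1/16 + 2/16 + 1/16 + 2/16 = 17/16 = 1.0625.
Kraft's inequality requires Σ ≤ 1; here Σ = 1.0625 > 1, so no such prefix code exists.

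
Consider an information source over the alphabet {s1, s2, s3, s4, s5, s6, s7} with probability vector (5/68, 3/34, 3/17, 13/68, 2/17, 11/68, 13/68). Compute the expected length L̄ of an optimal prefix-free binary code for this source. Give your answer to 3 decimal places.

2.779 bits/symbol

Repeatedly combine the two least-probable nodes; the expected code length is the sum of the merged weights.
merge 5/68 + 3/34 → 11/68
merge 2/17 + 11/68 → 19/68
merge 11/68 + 3/17 → 23/68
merge 13/68 + 13/68 → 13/34
merge 19/68 + 23/68 → 21/34
merge 13/34 + 21/34 → 1
L = 11/68 + 19/68 + 23/68 + 13/34 + 21/34 + 1 = 189/68 ≈ 2.779 bits/symbol.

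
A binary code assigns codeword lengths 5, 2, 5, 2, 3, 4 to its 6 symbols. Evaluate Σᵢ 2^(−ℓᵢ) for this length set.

0.75

With common denominator 2^5 = 32: Σ 2^(−ℓᵢ) = 1/32 + 8/32 + 1/32 + 8/32 + 4/32 + 2/32 = 24/32 = 0.75.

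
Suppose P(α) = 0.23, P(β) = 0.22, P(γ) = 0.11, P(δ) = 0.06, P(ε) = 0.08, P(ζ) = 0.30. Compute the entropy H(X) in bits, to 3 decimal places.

2.375 bits

H = −Σ pᵢ log₂ pᵢ.
−0.23·log₂(0.23) = 0.4877
−0.22·log₂(0.22) = 0.4806
−0.11·log₂(0.11) = 0.3503
−0.06·log₂(0.06) = 0.2435
−0.08·log₂(0.08) = 0.2915
−0.30·log₂(0.30) = 0.5211
Sum ≈ 2.3747 → 2.375 bits.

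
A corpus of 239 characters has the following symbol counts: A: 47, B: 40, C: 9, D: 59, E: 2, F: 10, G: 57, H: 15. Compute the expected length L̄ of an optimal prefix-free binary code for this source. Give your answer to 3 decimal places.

2.603 bits/symbol

Probabilities are the counts divided by 239.
Repeatedly combine the two least-probable nodes; the expected code length is the sum of the merged weights.
merge 2/239 + 9/239 → 11/239
merge 10/239 + 11/239 → 21/239
merge 15/239 + 21/239 → 36/239
merge 36/239 + 40/239 → 76/239
merge 47/239 + 57/239 → 104/239
merge 59/239 + 76/239 → 135/239
merge 104/239 + 135/239 → 1
L = 11/239 + 21/239 + 36/239 + 76/239 + 104/239 + 135/239 + 1 = 622/239 ≈ 2.603 bits/symbol.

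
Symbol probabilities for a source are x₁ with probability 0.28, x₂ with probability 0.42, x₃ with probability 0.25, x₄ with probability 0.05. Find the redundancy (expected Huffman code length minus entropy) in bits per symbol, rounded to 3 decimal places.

0.124 bits

Entropy H = −Σ p log₂ p ≈ 1.7560 bits.
Huffman merges: 1/20+1/4→3/10; 7/25+3/10→29/50; 21/50+29/50→1. L = 47/25 ≈ 1.8800.
L − H = 1.8800 − 1.7560 = 0.124 bits.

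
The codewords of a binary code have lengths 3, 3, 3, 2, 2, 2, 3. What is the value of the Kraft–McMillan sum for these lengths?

With common denominator 2^3 = 8: Σ 2^(−ℓᵢ) = 1/8 + 1/8 + 1/8 + 2/8 + 2/8 + 2/8 + 1/8 = 10/8 = 1.25.

1.25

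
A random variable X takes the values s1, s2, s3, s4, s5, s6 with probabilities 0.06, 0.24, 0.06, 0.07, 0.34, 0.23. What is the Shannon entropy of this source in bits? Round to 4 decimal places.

2.2666 bits

H = −Σ pᵢ log₂ pᵢ.
−0.06·log₂(0.06) = 0.2435
−0.24·log₂(0.24) = 0.4941
−0.06·log₂(0.06) = 0.2435
−0.07·log₂(0.07) = 0.2686
−0.34·log₂(0.34) = 0.5292
−0.23·log₂(0.23) = 0.4877
Sum ≈ 2.2666 → 2.2666 bits.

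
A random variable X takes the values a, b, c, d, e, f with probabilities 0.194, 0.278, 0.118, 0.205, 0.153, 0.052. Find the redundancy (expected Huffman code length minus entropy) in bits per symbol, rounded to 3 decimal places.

Entropy H = −Σ p log₂ p ≈ 2.4411 bits.
Huffman merges: 13/250+59/500→17/100; 153/1000+17/100→323/1000; 97/500+41/200→399/1000; 139/500+323/1000→601/1000; 399/1000+601/1000→1. L = 2493/1000 ≈ 2.4930.
L − H = 2.4930 − 2.4411 = 0.052 bits.

0.052 bits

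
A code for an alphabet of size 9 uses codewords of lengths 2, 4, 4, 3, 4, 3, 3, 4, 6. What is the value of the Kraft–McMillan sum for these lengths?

0.890625

With common denominator 2^6 = 64: Σ 2^(−ℓᵢ) = 16/64 + 4/64 + 4/64 + 8/64 + 4/64 + 8/64 + 8/64 + 4/64 + 1/64 = 57/64 = 0.890625.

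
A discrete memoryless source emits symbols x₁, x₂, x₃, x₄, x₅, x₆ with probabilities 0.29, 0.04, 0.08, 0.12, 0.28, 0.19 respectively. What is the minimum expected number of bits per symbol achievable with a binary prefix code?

Repeatedly combine the two least-probable nodes; the expected code length is the sum of the merged weights.
merge 1/25 + 2/25 → 3/25
merge 3/25 + 3/25 → 6/25
merge 19/100 + 6/25 → 43/100
merge 7/25 + 29/100 → 57/100
merge 43/100 + 57/100 → 1
L = 3/25 + 6/25 + 43/100 + 57/100 + 1 = 59/25 = 2.36 bits/symbol.

2.36 bits/symbol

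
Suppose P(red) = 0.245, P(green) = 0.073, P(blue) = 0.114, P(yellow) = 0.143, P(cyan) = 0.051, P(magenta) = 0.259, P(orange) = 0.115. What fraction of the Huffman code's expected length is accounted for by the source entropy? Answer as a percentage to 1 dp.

99.8%

Entropy H = −Σ p log₂ p ≈ 2.6138 bits.
Huffman merges: 51/1000+73/1000→31/250; 57/500+23/200→229/1000; 31/250+143/1000→267/1000; 229/1000+49/200→237/500; 259/1000+267/1000→263/500; 237/500+263/500→1. L = 131/50 ≈ 2.6200.
Efficiency = H/L = 2.6138/2.6200 = 99.8%.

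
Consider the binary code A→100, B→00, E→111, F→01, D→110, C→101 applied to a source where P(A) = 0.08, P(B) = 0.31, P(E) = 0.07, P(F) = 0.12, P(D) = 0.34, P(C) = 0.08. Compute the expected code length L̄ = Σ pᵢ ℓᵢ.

L̄ = Σ pᵢ·ℓᵢ = 0.08·3 + 0.31·2 + 0.07·3 + 0.12·2 + 0.34·3 + 0.08·3 = 2.57 bits/symbol.

2.57 bits/symbol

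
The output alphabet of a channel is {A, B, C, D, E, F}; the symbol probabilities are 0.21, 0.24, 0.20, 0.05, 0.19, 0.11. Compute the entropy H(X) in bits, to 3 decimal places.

H = −Σ pᵢ log₂ pᵢ.
−0.21·log₂(0.21) = 0.4728
−0.24·log₂(0.24) = 0.4941
−0.20·log₂(0.20) = 0.4644
−0.05·log₂(0.05) = 0.2161
−0.19·log₂(0.19) = 0.4552
−0.11·log₂(0.11) = 0.3503
Sum ≈ 2.4530 → 2.453 bits.

2.453 bits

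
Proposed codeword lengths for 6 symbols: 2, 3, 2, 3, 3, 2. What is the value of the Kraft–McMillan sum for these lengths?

With common denominator 2^3 = 8: Σ 2^(−ℓᵢ) = 2/8 + 1/8 + 2/8 + 1/8 + 1/8 + 2/8 = 9/8 = 1.125.

1.125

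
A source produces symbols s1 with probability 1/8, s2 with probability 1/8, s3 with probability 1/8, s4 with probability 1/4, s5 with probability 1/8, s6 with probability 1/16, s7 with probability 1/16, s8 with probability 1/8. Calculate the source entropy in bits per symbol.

Each probability is a power of 1/2, so log₂(1/p) is an integer.
H = Σ p·log₂(1/p) = 1/8·3 + 1/8·3 + 1/8·3 + 1/4·2 + 1/8·3 + 1/16·4 + 1/16·4 + 1/8·3 = 2.875 bits.

2.875 bits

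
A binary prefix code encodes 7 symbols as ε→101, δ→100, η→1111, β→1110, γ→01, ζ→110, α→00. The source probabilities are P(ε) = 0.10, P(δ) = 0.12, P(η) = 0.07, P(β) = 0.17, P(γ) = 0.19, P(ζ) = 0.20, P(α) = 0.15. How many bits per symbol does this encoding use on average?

L̄ = Σ pᵢ·ℓᵢ = 0.10·3 + 0.12·3 + 0.07·4 + 0.17·4 + 0.19·2 + 0.20·3 + 0.15·2 = 2.9 bits/symbol.

2.9 bits/symbol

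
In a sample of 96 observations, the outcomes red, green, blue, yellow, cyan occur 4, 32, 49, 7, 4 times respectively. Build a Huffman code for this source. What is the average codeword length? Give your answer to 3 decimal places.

1.729 bits/symbol

Probabilities are the counts divided by 96.
Repeatedly combine the two least-probable nodes; the expected code length is the sum of the merged weights.
merge 1/24 + 1/24 → 1/12
merge 7/96 + 1/12 → 5/32
merge 5/32 + 1/3 → 47/96
merge 47/96 + 49/96 → 1
L = 1/12 + 5/32 + 47/96 + 1 = 83/48 ≈ 1.729 bits/symbol.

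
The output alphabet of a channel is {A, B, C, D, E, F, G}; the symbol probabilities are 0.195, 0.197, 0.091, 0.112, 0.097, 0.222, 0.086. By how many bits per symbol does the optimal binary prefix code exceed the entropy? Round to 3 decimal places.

Entropy H = −Σ p log₂ p ≈ 2.7030 bits.
Huffman merges: 43/500+91/1000→177/1000; 97/1000+14/125→209/1000; 177/1000+39/200→93/250; 197/1000+209/1000→203/500; 111/500+93/250→297/500; 203/500+297/500→1. L = 1379/500 ≈ 2.7580.
L − H = 2.7580 − 2.7030 = 0.055 bits.

0.055 bits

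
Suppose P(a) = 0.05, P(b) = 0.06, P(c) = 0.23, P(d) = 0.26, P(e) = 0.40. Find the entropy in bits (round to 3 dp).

H = −Σ pᵢ log₂ pᵢ.
−0.05·log₂(0.05) = 0.2161
−0.06·log₂(0.06) = 0.2435
−0.23·log₂(0.23) = 0.4877
−0.26·log₂(0.26) = 0.5053
−0.40·log₂(0.40) = 0.5288
Sum ≈ 1.9814 → 1.981 bits.

1.981 bits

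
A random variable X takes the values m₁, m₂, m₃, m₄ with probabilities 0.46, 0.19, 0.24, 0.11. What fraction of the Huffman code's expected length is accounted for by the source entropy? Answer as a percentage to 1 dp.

Entropy H = −Σ p log₂ p ≈ 1.8150 bits.
Huffman merges: 11/100+19/100→3/10; 6/25+3/10→27/50; 23/50+27/50→1. L = 46/25 ≈ 1.8400.
Efficiency = H/L = 1.8150/1.8400 = 98.6%.

98.6%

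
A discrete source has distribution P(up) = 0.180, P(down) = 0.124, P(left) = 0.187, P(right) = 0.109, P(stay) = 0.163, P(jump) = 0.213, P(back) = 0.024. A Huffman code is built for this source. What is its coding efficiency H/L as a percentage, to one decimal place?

97.0%

Entropy H = −Σ p log₂ p ≈ 2.6506 bits.
Huffman merges: 3/125+109/1000→133/1000; 31/250+133/1000→257/1000; 163/1000+9/50→343/1000; 187/1000+213/1000→2/5; 257/1000+343/1000→3/5; 2/5+3/5→1. L = 2733/1000 ≈ 2.7330.
Efficiency = H/L = 2.6506/2.7330 = 97.0%.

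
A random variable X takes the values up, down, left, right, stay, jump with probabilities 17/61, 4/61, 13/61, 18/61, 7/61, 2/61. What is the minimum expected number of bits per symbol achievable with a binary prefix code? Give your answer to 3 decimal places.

2.311 bits/symbol

Repeatedly combine the two least-probable nodes; the expected code length is the sum of the merged weights.
merge 2/61 + 4/61 → 6/61
merge 6/61 + 7/61 → 13/61
merge 13/61 + 13/61 → 26/61
merge 17/61 + 18/61 → 35/61
merge 26/61 + 35/61 → 1
L = 6/61 + 13/61 + 26/61 + 35/61 + 1 = 141/61 ≈ 2.311 bits/symbol.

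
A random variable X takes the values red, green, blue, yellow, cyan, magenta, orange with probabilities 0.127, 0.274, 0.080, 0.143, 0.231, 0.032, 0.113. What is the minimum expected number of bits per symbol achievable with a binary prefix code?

2.607 bits/symbol

Repeatedly combine the two least-probable nodes; the expected code length is the sum of the merged weights.
merge 4/125 + 2/25 → 14/125
merge 14/125 + 113/1000 → 9/40
merge 127/1000 + 143/1000 → 27/100
merge 9/40 + 231/1000 → 57/125
merge 27/100 + 137/500 → 68/125
merge 57/125 + 68/125 → 1
L = 14/125 + 9/40 + 27/100 + 57/125 + 68/125 + 1 = 2607/1000 = 2.607 bits/symbol.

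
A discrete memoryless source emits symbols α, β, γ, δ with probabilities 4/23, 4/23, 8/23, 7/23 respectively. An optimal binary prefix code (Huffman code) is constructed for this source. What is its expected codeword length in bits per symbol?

2 bits/symbol

Repeatedly combine the two least-probable nodes; the expected code length is the sum of the merged weights.
merge 4/23 + 4/23 → 8/23
merge 7/23 + 8/23 → 15/23
merge 8/23 + 15/23 → 1
L = 8/23 + 15/23 + 1 = 2 bits/symbol.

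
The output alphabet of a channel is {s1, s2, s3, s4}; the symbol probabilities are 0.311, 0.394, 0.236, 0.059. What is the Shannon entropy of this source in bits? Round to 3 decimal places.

1.786 bits

H = −Σ pᵢ log₂ pᵢ.
−0.311·log₂(0.311) = 0.5240
−0.394·log₂(0.394) = 0.5294
−0.236·log₂(0.236) = 0.4916
−0.059·log₂(0.059) = 0.2409
Sum ≈ 1.7860 → 1.786 bits.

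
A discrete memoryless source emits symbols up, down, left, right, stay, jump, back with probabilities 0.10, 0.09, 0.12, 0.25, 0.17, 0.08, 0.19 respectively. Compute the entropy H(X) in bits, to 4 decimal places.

H = −Σ pᵢ log₂ pᵢ.
−0.10·log₂(0.10) = 0.3322
−0.09·log₂(0.09) = 0.3127
−0.12·log₂(0.12) = 0.3671
−0.25·log₂(0.25) = 0.5000
−0.17·log₂(0.17) = 0.4346
−0.08·log₂(0.08) = 0.2915
−0.19·log₂(0.19) = 0.4552
Sum ≈ 2.6932 → 2.6932 bits.

2.6932 bits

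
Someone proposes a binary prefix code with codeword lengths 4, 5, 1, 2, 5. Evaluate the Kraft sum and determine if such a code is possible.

With common denominator 2^5 = 32: Σ 2^(−ℓᵢ) = 2/32 + 1/32 + 16/32 + 8/32 + 1/32 = 28/32 = 0.875.
Kraft's inequality requires Σ ≤ 1; here Σ = 0.875 ≤ 1, so such a prefix code exists.

0.875; yes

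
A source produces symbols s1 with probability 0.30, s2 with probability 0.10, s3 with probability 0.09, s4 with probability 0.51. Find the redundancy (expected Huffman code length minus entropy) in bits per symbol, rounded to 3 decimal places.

Entropy H = −Σ p log₂ p ≈ 1.6614 bits.
Huffman merges: 9/100+1/10→19/100; 19/100+3/10→49/100; 49/100+51/100→1. L = 42/25 ≈ 1.6800.
L − H = 1.6800 − 1.6614 = 0.019 bits.

0.019 bits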